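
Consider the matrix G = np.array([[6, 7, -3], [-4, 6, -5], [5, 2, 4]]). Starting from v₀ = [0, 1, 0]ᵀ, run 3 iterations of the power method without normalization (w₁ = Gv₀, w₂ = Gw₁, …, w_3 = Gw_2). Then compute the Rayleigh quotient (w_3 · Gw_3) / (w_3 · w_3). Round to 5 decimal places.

λ ≈ 6.22907

w1 = Gv₀ = (7, 6, 2)
w2 = Gw1 = (78, -2, 55)
w3 = Gw2 = (289, -599, 606)
Gw3 = (-4277, -7780, 2671)
w3·Gw3 = 289·(-4277) + (-599)·(-7780) + 606·2671 = 5042793; w3·w3 = 289·289 + (-599)·(-599) + 606·606 = 809558
λ ≈ 5042793/809558 = 6.22907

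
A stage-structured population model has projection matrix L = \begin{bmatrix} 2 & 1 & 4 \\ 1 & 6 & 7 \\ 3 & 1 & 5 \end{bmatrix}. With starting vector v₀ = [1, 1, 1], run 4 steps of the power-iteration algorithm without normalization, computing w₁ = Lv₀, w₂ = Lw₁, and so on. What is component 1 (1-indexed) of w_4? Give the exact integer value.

w1 = Lv₀ = (2·1 + 1·1 + 4·1; 1·1 + 6·1 + 7·1; 3·1 + 1·1 + 5·1) = (7, 14, 9)
w2 = Lw1 = (2·7 + 1·14 + 4·9; 1·7 + 6·14 + 7·9; 3·7 + 1·14 + 5·9) = (64, 154, 80)
w3 = Lw2 = (602, 1548, 746)
w4 = Lw3 = (5736, 15112, 7084)
The requested component of w4 is 5736.

5736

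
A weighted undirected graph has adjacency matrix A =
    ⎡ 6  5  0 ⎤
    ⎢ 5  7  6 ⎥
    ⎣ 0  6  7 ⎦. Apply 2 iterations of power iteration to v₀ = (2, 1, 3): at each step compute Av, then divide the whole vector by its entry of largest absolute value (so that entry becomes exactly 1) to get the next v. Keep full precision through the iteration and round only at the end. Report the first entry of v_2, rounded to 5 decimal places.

0.56301

Av0 = (17.000000, 35.000000, 27.000000); divide by 35.000000 → v1 = (0.485714, 1.000000, 0.771429)
Av1 = (7.914286, 14.057143, 11.400000); divide by 14.057143 → v2 = (0.563008, 1.000000, 0.810976)
Requested entry of v2: 277/492 = 0.56301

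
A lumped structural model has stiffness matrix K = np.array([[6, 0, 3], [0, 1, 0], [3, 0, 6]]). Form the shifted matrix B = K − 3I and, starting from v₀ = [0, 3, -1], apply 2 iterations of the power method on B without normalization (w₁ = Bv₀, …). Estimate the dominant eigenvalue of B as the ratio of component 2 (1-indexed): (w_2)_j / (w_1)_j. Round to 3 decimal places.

μ ≈ -2.000

B = K − 3I has rows (3, 0, 3); (0, -2, 0); (3, 0, 3)
w1 = Bv₀ = (-3, -6, -3)
w2 = Bw1 = (-18, 12, -18)
Ratio: 12/-6 = -2.000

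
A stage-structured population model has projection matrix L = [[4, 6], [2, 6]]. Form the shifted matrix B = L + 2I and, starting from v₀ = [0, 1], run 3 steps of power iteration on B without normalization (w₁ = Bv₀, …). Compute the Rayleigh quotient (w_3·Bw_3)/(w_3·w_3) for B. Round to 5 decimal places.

μ ≈ 10.70150

B = L + 2I has rows (6, 6); (2, 8)
w1 = Bv₀ = (6·0 + 6·1; 2·0 + 8·1) = (6, 8)
w2 = Bw1 = (6·6 + 6·8; 2·6 + 8·8) = (84, 76)
w3 = Bw2 = (960, 776)
Bw3 = (10416, 8128)
w3·Bw3 = 16306688; w3·w3 = 1523776; μ ≈ 16306688/1523776 = 10.70150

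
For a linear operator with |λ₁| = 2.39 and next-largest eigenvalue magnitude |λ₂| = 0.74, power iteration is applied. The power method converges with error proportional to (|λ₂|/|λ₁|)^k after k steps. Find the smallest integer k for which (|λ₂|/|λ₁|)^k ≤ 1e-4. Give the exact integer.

8

|λ₂/λ₁| = 0.74/2.39 = 0.30962
Need k ≥ ln(1e-4) / ln(0.30962) = -9.2103 / -1.1724 ≈ 7.856
Smallest integer k satisfying the bound: 8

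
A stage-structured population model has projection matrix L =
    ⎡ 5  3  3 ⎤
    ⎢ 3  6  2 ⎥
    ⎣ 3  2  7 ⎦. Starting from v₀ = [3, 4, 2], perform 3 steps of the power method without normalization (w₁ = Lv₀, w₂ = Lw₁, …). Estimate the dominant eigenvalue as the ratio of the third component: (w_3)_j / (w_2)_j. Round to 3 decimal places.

w1 = Lv₀ = (33, 37, 31)
w2 = Lw1 = (369, 383, 390)
w3 = Lw2 = (4164, 4185, 4603)
Ratio at component: 4603 / 390 = 11.803

11.803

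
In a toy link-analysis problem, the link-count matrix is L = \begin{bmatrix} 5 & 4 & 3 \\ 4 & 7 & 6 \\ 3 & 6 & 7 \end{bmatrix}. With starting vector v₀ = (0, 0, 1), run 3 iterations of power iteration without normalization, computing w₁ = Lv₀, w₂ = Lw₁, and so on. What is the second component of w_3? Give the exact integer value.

w1 = Lv₀ = (5·0 + 4·0 + 3·1; 4·0 + 7·0 + 6·1; 3·0 + 6·0 + 7·1) = (3, 6, 7)
w2 = Lw1 = (5·3 + 4·6 + 3·7; 4·3 + 7·6 + 6·7; 3·3 + 6·6 + 7·7) = (60, 96, 94)
w3 = Lw2 = (966, 1476, 1414)
The requested component of w3 is 1476.

1476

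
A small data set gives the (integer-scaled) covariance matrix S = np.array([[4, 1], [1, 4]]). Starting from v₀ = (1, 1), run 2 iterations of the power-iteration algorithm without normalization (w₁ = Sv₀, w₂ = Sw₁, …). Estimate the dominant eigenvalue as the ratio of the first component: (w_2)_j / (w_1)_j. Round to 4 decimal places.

5.0000

w1 = Sv₀ = (5, 5)
w2 = Sw1 = (25, 25)
Ratio at component: 25 / 5 = 5.0000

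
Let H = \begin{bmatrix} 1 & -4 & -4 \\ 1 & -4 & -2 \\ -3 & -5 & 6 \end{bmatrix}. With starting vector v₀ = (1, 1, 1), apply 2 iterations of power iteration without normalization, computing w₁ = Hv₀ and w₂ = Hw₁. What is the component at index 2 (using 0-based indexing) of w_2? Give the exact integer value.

w1 = Hv₀ = (1·1 + (-4)·1 + (-4)·1; 1·1 + (-4)·1 + (-2)·1; (-3)·1 + (-5)·1 + 6·1) = (-7, -5, -2)
w2 = Hw1 = (1·(-7) + (-4)·(-5) + (-4)·(-2); 1·(-7) + (-4)·(-5) + (-2)·(-2); (-3)·(-7) + (-5)·(-5) + 6·(-2)) = (21, 17, 34)
The requested component of w2 is 34.

34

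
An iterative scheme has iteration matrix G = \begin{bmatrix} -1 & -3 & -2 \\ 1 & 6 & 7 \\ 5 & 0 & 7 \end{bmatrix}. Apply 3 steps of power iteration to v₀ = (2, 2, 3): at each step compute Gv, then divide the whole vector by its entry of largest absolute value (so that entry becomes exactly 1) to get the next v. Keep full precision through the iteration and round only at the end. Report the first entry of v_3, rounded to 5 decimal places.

Gv0 = (-14.000000, 35.000000, 31.000000); divide by 35.000000 → v1 = (-0.400000, 1.000000, 0.885714)
Gv1 = (-4.371429, 11.800000, 4.200000); divide by 11.800000 → v2 = (-0.370460, 1.000000, 0.355932)
Gv2 = (-3.341404, 8.121065, 0.639225); divide by 8.121065 → v3 = (-0.411449, 1.000000, 0.078712)
Requested entry of v3: -1380/3354 = -0.41145

-0.41145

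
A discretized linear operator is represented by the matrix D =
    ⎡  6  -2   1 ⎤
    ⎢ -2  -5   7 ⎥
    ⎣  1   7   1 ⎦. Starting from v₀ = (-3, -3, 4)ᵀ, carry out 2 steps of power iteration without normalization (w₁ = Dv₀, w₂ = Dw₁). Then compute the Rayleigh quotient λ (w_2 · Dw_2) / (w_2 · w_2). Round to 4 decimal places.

λ ≈ -9.1014

w1 = Dv₀ = (6·(-3) + (-2)·(-3) + 1·4; (-2)·(-3) + (-5)·(-3) + 7·4; 1·(-3) + 7·(-3) + 1·4) = (-8, 49, -20)
w2 = Dw1 = (6·(-8) + (-2)·49 + 1·(-20); (-2)·(-8) + (-5)·49 + 7·(-20); 1·(-8) + 7·49 + 1·(-20)) = (-166, -369, 315)
Dw2 = (57, 4382, -2434)
w2·Dw2 = (-166)·57 + (-369)·4382 + 315·(-2434) = -2393130; w2·w2 = (-166)·(-166) + (-369)·(-369) + 315·315 = 262942
λ ≈ -2393130/262942 = -9.1014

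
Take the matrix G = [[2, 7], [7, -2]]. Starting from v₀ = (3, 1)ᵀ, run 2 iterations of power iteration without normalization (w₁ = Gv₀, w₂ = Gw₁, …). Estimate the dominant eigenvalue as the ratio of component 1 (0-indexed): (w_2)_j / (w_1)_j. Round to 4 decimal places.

λ ≈ 2.7895

w1 = Gv₀ = (13, 19)
w2 = Gw1 = (159, 53)
Ratio at component: 53 / 19 = 2.7895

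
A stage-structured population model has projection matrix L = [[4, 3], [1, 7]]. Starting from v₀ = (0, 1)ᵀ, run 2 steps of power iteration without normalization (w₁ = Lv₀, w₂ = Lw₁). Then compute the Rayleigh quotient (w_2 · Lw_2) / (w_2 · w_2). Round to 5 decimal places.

w1 = Lv₀ = (4·0 + 3·1; 1·0 + 7·1) = (3, 7)
w2 = Lw1 = (4·3 + 3·7; 1·3 + 7·7) = (33, 52)
Lw2 = (288, 397)
w2·Lw2 = 33·288 + 52·397 = 30148; w2·w2 = 33·33 + 52·52 = 3793
λ ≈ 30148/3793 = 7.94833

7.94833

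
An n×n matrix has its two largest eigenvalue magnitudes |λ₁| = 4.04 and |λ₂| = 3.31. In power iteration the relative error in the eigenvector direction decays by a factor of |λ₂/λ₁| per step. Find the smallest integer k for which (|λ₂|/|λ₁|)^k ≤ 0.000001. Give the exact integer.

70

|λ₂/λ₁| = 3.31/4.04 = 0.81931
Need k ≥ ln(0.000001) / ln(0.81931) = -13.8155 / -0.1993 ≈ 69.321
Smallest integer k satisfying the bound: 70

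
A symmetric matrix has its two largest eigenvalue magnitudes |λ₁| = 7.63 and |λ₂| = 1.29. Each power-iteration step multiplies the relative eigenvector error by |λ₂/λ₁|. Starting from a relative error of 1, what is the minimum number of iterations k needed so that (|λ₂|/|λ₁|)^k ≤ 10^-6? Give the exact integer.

|λ₂/λ₁| = 1.29/7.63 = 0.16907
Need k ≥ ln(10^-6) / ln(0.16907) = -13.8155 / -1.7774 ≈ 7.773
Smallest integer k satisfying the bound: 8

8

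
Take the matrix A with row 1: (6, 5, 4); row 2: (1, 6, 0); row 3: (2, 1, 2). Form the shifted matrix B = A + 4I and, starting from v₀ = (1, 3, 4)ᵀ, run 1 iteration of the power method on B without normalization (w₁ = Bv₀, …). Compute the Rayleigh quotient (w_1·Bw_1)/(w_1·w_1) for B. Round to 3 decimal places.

B = A + 4I has rows (10, 5, 4); (1, 10, 0); (2, 1, 6)
w1 = Bv₀ = (10·1 + 5·3 + 4·4; 1·1 + 10·3 + 0·4; 2·1 + 1·3 + 6·4) = (41, 31, 29)
Bw1 = (681, 351, 287)
w1·Bw1 = 47125; w1·w1 = 3483; μ ≈ 47125/3483 = 13.530

13.530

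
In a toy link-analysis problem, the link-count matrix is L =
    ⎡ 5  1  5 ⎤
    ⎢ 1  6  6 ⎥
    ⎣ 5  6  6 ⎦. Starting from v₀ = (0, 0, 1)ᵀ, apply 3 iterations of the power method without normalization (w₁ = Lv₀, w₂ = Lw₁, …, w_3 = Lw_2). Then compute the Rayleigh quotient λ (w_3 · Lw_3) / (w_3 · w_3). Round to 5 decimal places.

14.10754

w1 = Lv₀ = (5·0 + 1·0 + 5·1; 1·0 + 6·0 + 6·1; 5·0 + 6·0 + 6·1) = (5, 6, 6)
w2 = Lw1 = (5·5 + 1·6 + 5·6; 1·5 + 6·6 + 6·6; 5·5 + 6·6 + 6·6) = (61, 77, 97)
w3 = Lw2 = (867, 1105, 1349)
Lw3 = (12185, 15591, 19059)
w3·Lw3 = 867·12185 + 1105·15591 + 1349·19059 = 53503041; w3·w3 = 867·867 + 1105·1105 + 1349·1349 = 3792515
λ ≈ 53503041/3792515 = 14.10754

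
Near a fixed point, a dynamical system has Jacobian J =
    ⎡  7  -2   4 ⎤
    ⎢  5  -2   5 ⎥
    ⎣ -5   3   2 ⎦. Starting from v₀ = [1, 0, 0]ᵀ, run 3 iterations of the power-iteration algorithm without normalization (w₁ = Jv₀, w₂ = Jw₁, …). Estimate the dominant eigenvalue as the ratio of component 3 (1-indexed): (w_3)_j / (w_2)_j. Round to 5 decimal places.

w1 = Jv₀ = (7·1 + (-2)·0 + 4·0; 5·1 + (-2)·0 + 5·0; (-5)·1 + 3·0 + 2·0) = (7, 5, -5)
w2 = Jw1 = (7·7 + (-2)·5 + 4·(-5); 5·7 + (-2)·5 + 5·(-5); (-5)·7 + 3·5 + 2·(-5)) = (19, 0, -30)
w3 = Jw2 = (13, -55, -155)
Ratio at component: -155 / -30 = 5.16667

5.16667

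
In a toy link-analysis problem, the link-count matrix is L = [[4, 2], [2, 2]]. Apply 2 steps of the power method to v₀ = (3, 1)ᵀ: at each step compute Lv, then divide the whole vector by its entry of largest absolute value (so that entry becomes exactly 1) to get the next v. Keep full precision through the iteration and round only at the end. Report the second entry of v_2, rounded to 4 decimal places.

0.6111

Lv0 = (14.00000, 8.00000); divide by 14.00000 → v1 = (1.00000, 0.57143)
Lv1 = (5.14286, 3.14286); divide by 5.14286 → v2 = (1.00000, 0.61111)
Requested entry of v2: 44/72 = 0.6111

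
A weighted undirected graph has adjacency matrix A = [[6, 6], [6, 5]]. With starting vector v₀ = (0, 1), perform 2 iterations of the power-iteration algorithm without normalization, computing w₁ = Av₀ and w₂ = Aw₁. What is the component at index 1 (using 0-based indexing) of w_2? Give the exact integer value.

61

w1 = Av₀ = (6·0 + 6·1; 6·0 + 5·1) = (6, 5)
w2 = Aw1 = (6·6 + 6·5; 6·6 + 5·5) = (66, 61)
The requested component of w2 is 61.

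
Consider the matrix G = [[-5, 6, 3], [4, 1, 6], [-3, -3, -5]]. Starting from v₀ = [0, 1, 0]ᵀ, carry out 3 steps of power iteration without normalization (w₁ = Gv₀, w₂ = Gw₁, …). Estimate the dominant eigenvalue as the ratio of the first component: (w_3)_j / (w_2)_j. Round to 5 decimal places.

w1 = Gv₀ = ((-5)·0 + 6·1 + 3·0; 4·0 + 1·1 + 6·0; (-3)·0 + (-3)·1 + (-5)·0) = (6, 1, -3)
w2 = Gw1 = ((-5)·6 + 6·1 + 3·(-3); 4·6 + 1·1 + 6·(-3); (-3)·6 + (-3)·1 + (-5)·(-3)) = (-33, 7, -6)
w3 = Gw2 = (189, -161, 108)
Ratio at component: 189 / -33 = -5.72727

λ ≈ -5.72727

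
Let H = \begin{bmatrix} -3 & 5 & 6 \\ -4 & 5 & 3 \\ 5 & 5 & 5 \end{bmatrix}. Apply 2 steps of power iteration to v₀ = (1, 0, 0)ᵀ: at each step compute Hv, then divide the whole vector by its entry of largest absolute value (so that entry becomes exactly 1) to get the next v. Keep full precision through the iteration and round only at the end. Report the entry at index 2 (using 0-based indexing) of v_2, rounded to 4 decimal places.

-0.5263

Hv0 = (-3.00000, -4.00000, 5.00000); divide by 5.00000 → v1 = (-0.60000, -0.80000, 1.00000)
Hv1 = (3.80000, 1.40000, -2.00000); divide by 3.80000 → v2 = (1.00000, 0.36842, -0.52632)
Requested entry of v2: -10/19 = -0.5263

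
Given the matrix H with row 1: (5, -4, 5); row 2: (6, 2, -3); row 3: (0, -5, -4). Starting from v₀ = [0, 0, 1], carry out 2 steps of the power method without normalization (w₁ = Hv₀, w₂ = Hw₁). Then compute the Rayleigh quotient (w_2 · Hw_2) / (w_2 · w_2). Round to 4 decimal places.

w1 = Hv₀ = (5, -3, -4)
w2 = Hw1 = (17, 36, 31)
Hw2 = (96, 81, -304)
w2·Hw2 = 17·96 + 36·81 + 31·(-304) = -4876; w2·w2 = 17·17 + 36·36 + 31·31 = 2546
λ ≈ -4876/2546 = -1.9152

λ ≈ -1.9152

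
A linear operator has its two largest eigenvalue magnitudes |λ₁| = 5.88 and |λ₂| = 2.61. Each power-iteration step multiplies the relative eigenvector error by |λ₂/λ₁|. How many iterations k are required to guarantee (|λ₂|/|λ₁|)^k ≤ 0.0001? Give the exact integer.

12

|λ₂/λ₁| = 2.61/5.88 = 0.44388
Need k ≥ ln(0.0001) / ln(0.44388) = -9.2103 / -0.8122 ≈ 11.340
Smallest integer k satisfying the bound: 12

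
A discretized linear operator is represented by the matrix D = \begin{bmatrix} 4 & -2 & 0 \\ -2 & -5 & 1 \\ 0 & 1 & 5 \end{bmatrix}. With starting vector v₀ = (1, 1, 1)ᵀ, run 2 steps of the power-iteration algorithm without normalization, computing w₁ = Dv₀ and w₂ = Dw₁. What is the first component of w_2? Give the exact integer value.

w1 = Dv₀ = (4·1 + (-2)·1 + 0·1; (-2)·1 + (-5)·1 + 1·1; 0·1 + 1·1 + 5·1) = (2, -6, 6)
w2 = Dw1 = (4·2 + (-2)·(-6) + 0·6; (-2)·2 + (-5)·(-6) + 1·6; 0·2 + 1·(-6) + 5·6) = (20, 32, 24)
The requested component of w2 is 20.

20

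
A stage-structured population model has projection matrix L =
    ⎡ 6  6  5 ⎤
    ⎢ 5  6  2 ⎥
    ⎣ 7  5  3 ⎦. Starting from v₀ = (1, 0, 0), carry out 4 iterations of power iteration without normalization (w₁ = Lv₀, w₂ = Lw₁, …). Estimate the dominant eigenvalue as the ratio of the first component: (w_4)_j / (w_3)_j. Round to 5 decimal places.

w1 = Lv₀ = (6, 5, 7)
w2 = Lw1 = (101, 74, 88)
w3 = Lw2 = (1490, 1125, 1341)
w4 = Lw3 = (22395, 16882, 20078)
Ratio at component: 22395 / 1490 = 15.03020

λ ≈ 15.03020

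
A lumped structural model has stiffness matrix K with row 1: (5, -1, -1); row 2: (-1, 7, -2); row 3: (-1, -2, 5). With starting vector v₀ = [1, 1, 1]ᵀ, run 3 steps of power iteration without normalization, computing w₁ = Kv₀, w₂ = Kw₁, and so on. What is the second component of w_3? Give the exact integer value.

140

w1 = Kv₀ = (5·1 + (-1)·1 + (-1)·1; (-1)·1 + 7·1 + (-2)·1; (-1)·1 + (-2)·1 + 5·1) = (3, 4, 2)
w2 = Kw1 = (5·3 + (-1)·4 + (-1)·2; (-1)·3 + 7·4 + (-2)·2; (-1)·3 + (-2)·4 + 5·2) = (9, 21, -1)
w3 = Kw2 = (25, 140, -56)
The requested component of w3 is 140.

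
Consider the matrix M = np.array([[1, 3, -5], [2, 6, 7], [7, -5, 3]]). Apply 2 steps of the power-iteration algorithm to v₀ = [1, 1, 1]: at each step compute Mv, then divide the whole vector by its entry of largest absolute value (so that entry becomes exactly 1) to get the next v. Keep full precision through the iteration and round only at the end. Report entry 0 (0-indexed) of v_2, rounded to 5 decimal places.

Mv0 = (-1.000000, 15.000000, 5.000000); divide by 15.000000 → v1 = (-0.066667, 1.000000, 0.333333)
Mv1 = (1.266667, 8.200000, -4.466667); divide by 8.200000 → v2 = (0.154472, 1.000000, -0.544715)
Requested entry of v2: 19/123 = 0.15447

0.15447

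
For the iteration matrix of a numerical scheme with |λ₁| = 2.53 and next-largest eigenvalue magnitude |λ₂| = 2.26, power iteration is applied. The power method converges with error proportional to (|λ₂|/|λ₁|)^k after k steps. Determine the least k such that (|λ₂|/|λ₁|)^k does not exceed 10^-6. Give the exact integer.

123

|λ₂/λ₁| = 2.26/2.53 = 0.89328
Need k ≥ ln(10^-6) / ln(0.89328) = -13.8155 / -0.1129 ≈ 122.419
Smallest integer k satisfying the bound: 123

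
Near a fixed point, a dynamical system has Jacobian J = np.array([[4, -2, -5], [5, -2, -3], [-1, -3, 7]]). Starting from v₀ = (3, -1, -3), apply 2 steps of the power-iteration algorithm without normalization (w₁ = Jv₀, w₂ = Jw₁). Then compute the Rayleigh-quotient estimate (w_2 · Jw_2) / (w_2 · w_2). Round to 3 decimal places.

λ ≈ 9.297

w1 = Jv₀ = (4·3 + (-2)·(-1) + (-5)·(-3); 5·3 + (-2)·(-1) + (-3)·(-3); (-1)·3 + (-3)·(-1) + 7·(-3)) = (29, 26, -21)
w2 = Jw1 = (4·29 + (-2)·26 + (-5)·(-21); 5·29 + (-2)·26 + (-3)·(-21); (-1)·29 + (-3)·26 + 7·(-21)) = (169, 156, -254)
Jw2 = (1634, 1295, -2415)
w2·Jw2 = 169·1634 + 156·1295 + (-254)·(-2415) = 1091576; w2·w2 = 169·169 + 156·156 + (-254)·(-254) = 117413
λ ≈ 1091576/117413 = 9.297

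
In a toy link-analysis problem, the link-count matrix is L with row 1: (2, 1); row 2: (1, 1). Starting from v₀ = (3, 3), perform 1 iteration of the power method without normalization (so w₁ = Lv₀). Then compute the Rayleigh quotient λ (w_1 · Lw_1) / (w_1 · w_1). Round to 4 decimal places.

λ ≈ 2.6154

w1 = Lv₀ = (2·3 + 1·3; 1·3 + 1·3) = (9, 6)
Lw1 = (24, 15)
w1·Lw1 = 9·24 + 6·15 = 306; w1·w1 = 9·9 + 6·6 = 117
λ ≈ 306/117 = 2.6154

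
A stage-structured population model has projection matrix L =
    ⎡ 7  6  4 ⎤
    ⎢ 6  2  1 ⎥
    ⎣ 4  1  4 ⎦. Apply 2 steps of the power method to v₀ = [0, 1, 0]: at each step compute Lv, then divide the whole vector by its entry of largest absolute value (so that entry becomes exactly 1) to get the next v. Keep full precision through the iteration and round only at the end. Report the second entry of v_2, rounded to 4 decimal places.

Lv0 = (6.00000, 2.00000, 1.00000); divide by 6.00000 → v1 = (1.00000, 0.33333, 0.16667)
Lv1 = (9.66667, 6.83333, 5.00000); divide by 9.66667 → v2 = (1.00000, 0.70690, 0.51724)
Requested entry of v2: 41/58 = 0.7069

0.7069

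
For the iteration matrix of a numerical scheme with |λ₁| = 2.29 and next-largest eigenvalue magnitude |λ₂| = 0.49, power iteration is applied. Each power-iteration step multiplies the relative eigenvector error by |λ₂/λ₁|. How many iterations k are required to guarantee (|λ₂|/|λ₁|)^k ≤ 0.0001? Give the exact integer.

|λ₂/λ₁| = 0.49/2.29 = 0.21397
Need k ≥ ln(0.0001) / ln(0.21397) = -9.2103 / -1.5419 ≈ 5.973
Smallest integer k satisfying the bound: 6

6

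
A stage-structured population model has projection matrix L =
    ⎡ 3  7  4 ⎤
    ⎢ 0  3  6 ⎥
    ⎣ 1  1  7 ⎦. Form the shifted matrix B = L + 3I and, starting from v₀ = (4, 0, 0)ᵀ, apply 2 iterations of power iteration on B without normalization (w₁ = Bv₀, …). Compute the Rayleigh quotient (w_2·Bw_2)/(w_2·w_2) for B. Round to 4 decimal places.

B = L + 3I has rows (6, 7, 4); (0, 6, 6); (1, 1, 10)
w1 = Bv₀ = (24, 0, 4)
w2 = Bw1 = (160, 24, 64)
Bw2 = (1384, 528, 824)
w2·Bw2 = 286848; w2·w2 = 30272; μ ≈ 286848/30272 = 9.4757

9.4757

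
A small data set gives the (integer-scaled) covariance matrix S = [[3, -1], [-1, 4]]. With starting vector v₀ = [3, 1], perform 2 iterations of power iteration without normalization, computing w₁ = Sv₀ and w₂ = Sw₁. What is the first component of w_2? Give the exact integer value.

23

w1 = Sv₀ = (8, 1)
w2 = Sw1 = (23, -4)
The requested component of w2 is 23.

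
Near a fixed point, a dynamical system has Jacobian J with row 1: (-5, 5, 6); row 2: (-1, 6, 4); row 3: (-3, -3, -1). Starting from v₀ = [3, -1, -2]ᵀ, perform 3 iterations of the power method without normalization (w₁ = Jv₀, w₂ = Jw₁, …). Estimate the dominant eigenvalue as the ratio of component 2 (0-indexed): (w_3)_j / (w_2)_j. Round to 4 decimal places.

w1 = Jv₀ = ((-5)·3 + 5·(-1) + 6·(-2); (-1)·3 + 6·(-1) + 4·(-2); (-3)·3 + (-3)·(-1) + (-1)·(-2)) = (-32, -17, -4)
w2 = Jw1 = ((-5)·(-32) + 5·(-17) + 6·(-4); (-1)·(-32) + 6·(-17) + 4·(-4); (-3)·(-32) + (-3)·(-17) + (-1)·(-4)) = (51, -86, 151)
w3 = Jw2 = (221, 37, -46)
Ratio at component: -46 / 151 = -0.3046

-0.3046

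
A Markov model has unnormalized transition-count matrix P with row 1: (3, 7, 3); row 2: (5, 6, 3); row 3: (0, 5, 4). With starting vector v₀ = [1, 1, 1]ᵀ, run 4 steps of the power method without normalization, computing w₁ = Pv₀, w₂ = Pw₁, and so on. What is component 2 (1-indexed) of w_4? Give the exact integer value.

27286

w1 = Pv₀ = (13, 14, 9)
w2 = Pw1 = (164, 176, 106)
w3 = Pw2 = (2042, 2194, 1304)
w4 = Pw3 = (25396, 27286, 16186)
The requested component of w4 is 27286.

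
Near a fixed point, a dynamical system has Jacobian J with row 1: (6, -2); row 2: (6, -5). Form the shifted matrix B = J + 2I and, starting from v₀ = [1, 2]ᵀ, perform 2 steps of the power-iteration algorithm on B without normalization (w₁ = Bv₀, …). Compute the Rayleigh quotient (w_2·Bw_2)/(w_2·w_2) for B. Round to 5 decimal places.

μ ≈ 5.96000

B = J + 2I has rows (8, -2); (6, -3)
w1 = Bv₀ = (8·1 + (-2)·2; 6·1 + (-3)·2) = (4, 0)
w2 = Bw1 = (8·4 + (-2)·0; 6·4 + (-3)·0) = (32, 24)
Bw2 = (208, 120)
w2·Bw2 = 9536; w2·w2 = 1600; μ ≈ 9536/1600 = 5.96000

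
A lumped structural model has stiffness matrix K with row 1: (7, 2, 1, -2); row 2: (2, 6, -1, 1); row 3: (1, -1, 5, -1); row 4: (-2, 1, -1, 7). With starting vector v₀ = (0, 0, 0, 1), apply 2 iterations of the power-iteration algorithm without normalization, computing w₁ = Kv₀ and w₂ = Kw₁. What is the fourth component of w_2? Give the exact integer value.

55

w1 = Kv₀ = (7·0 + 2·0 + 1·0 + (-2)·1; 2·0 + 6·0 + (-1)·0 + 1·1; 1·0 + (-1)·0 + 5·0 + (-1)·1; (-2)·0 + 1·0 + (-1)·0 + 7·1) = (-2, 1, -1, 7)
w2 = Kw1 = (7·(-2) + 2·1 + 1·(-1) + (-2)·7; 2·(-2) + 6·1 + (-1)·(-1) + 1·7; 1·(-2) + (-1)·1 + 5·(-1) + (-1)·7; (-2)·(-2) + 1·1 + (-1)·(-1) + 7·7) = (-27, 10, -15, 55)
The requested component of w2 is 55.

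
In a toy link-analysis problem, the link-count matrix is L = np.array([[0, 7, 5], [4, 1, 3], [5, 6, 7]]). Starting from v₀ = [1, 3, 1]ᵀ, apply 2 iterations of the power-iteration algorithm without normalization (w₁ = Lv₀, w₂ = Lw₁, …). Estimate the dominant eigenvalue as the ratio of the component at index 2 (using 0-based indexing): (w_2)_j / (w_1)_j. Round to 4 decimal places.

w1 = Lv₀ = (26, 10, 30)
w2 = Lw1 = (220, 204, 400)
Ratio at component: 400 / 30 = 13.3333

13.3333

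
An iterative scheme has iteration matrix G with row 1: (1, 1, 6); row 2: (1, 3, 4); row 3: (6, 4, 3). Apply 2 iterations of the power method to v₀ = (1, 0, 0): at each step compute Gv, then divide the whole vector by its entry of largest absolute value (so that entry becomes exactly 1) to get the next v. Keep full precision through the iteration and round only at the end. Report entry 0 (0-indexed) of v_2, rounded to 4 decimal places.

1.0000

Gv0 = (1.00000, 1.00000, 6.00000); divide by 6.00000 → v1 = (0.16667, 0.16667, 1.00000)
Gv1 = (6.33333, 4.66667, 4.66667); divide by 6.33333 → v2 = (1.00000, 0.73684, 0.73684)
Requested entry of v2: 38/38 = 1.0000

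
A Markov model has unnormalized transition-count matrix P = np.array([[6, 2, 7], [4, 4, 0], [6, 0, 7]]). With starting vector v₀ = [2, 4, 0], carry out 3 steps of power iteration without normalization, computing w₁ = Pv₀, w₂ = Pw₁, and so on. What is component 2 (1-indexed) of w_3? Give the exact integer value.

w1 = Pv₀ = (20, 24, 12)
w2 = Pw1 = (252, 176, 204)
w3 = Pw2 = (3292, 1712, 2940)
The requested component of w3 is 1712.

1712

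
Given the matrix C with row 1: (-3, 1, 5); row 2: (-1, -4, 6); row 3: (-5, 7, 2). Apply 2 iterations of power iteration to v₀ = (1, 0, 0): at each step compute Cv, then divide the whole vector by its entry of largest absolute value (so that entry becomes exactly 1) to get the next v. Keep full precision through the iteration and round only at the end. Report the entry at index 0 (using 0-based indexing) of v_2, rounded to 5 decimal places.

0.73913

Cv0 = (-3.000000, -1.000000, -5.000000); divide by -5.000000 → v1 = (0.600000, 0.200000, 1.000000)
Cv1 = (3.400000, 4.600000, 0.400000); divide by 4.600000 → v2 = (0.739130, 1.000000, 0.086957)
Requested entry of v2: -17/-23 = 0.73913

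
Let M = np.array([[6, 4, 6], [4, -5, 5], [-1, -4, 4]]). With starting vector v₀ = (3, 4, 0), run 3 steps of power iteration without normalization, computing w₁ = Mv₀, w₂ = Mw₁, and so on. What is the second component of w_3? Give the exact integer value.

-563

w1 = Mv₀ = (34, -8, -19)
w2 = Mw1 = (58, 81, -78)
w3 = Mw2 = (204, -563, -694)
The requested component of w3 is -563.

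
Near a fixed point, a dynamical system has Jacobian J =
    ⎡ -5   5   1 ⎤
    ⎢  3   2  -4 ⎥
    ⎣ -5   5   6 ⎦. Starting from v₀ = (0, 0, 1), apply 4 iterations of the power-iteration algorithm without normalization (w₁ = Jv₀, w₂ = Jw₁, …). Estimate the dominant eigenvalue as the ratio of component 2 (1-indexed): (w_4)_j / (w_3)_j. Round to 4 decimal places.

w1 = Jv₀ = (1, -4, 6)
w2 = Jw1 = (-19, -29, 11)
w3 = Jw2 = (-39, -159, 16)
w4 = Jw3 = (-584, -499, -504)
Ratio at component: -499 / -159 = 3.1384

3.1384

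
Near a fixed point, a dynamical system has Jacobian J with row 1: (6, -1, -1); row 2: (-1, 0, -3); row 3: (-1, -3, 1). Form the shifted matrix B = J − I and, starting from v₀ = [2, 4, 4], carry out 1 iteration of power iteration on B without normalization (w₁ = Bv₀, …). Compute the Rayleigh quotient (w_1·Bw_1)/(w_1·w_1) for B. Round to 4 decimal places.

B = J − I has rows (5, -1, -1); (-1, -1, -3); (-1, -3, 0)
w1 = Bv₀ = (2, -18, -14)
Bw1 = (42, 58, 52)
w1·Bw1 = -1688; w1·w1 = 524; μ ≈ -1688/524 = -3.2214

-3.2214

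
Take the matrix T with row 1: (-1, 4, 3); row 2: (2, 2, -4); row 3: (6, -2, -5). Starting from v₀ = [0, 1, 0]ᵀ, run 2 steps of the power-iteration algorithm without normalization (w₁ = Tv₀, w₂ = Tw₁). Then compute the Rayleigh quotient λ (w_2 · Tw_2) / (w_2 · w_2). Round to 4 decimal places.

-6.1994

w1 = Tv₀ = (4, 2, -2)
w2 = Tw1 = (-2, 20, 30)
Tw2 = (172, -84, -202)
w2·Tw2 = (-2)·172 + 20·(-84) + 30·(-202) = -8084; w2·w2 = (-2)·(-2) + 20·20 + 30·30 = 1304
λ ≈ -8084/1304 = -6.1994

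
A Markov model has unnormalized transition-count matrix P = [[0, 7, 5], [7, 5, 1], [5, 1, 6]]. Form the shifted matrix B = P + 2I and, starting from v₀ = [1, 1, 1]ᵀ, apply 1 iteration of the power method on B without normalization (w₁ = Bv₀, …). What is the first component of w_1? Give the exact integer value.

B = P + 2I has rows (2, 7, 5); (7, 7, 1); (5, 1, 8)
w1 = Bv₀ = (14, 15, 14)
Requested component of w1: 14

14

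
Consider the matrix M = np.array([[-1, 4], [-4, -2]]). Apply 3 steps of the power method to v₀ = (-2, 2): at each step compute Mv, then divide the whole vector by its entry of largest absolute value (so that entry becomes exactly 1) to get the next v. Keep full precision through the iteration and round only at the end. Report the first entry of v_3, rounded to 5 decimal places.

1.00000

Mv0 = (10.000000, 4.000000); divide by 10.000000 → v1 = (1.000000, 0.400000)
Mv1 = (0.600000, -4.800000); divide by -4.800000 → v2 = (-0.125000, 1.000000)
Mv2 = (4.125000, -1.500000); divide by 4.125000 → v3 = (1.000000, -0.363636)
Requested entry of v3: -198/-198 = 1.00000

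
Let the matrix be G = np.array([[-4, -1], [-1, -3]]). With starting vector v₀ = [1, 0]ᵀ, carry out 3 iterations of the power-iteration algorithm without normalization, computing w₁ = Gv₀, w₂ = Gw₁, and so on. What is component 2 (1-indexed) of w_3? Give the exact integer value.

w1 = Gv₀ = ((-4)·1 + (-1)·0; (-1)·1 + (-3)·0) = (-4, -1)
w2 = Gw1 = ((-4)·(-4) + (-1)·(-1); (-1)·(-4) + (-3)·(-1)) = (17, 7)
w3 = Gw2 = (-75, -38)
The requested component of w3 is -38.

-38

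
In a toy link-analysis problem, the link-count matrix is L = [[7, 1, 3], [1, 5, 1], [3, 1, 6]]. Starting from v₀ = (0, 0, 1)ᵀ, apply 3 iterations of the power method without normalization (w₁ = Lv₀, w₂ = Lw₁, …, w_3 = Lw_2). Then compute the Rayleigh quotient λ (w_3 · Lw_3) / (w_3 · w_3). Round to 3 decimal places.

w1 = Lv₀ = (3, 1, 6)
w2 = Lw1 = (40, 14, 46)
w3 = Lw2 = (432, 156, 410)
Lw3 = (4410, 1622, 3912)
w3·Lw3 = 432·4410 + 156·1622 + 410·3912 = 3762072; w3·w3 = 432·432 + 156·156 + 410·410 = 379060
λ ≈ 3762072/379060 = 9.925

9.925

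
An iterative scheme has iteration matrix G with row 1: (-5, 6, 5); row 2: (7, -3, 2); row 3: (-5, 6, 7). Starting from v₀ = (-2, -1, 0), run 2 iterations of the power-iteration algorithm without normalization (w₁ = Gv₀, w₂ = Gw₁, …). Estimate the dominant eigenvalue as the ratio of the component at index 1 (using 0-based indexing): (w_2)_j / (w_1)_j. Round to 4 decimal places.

w1 = Gv₀ = ((-5)·(-2) + 6·(-1) + 5·0; 7·(-2) + (-3)·(-1) + 2·0; (-5)·(-2) + 6·(-1) + 7·0) = (4, -11, 4)
w2 = Gw1 = ((-5)·4 + 6·(-11) + 5·4; 7·4 + (-3)·(-11) + 2·4; (-5)·4 + 6·(-11) + 7·4) = (-66, 69, -58)
Ratio at component: 69 / -11 = -6.2727

-6.2727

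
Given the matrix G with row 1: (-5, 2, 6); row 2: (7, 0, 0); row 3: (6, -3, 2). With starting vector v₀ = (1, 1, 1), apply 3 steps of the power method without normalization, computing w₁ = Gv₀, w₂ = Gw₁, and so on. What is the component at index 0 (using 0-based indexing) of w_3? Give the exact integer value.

w1 = Gv₀ = ((-5)·1 + 2·1 + 6·1; 7·1 + 0·1 + 0·1; 6·1 + (-3)·1 + 2·1) = (3, 7, 5)
w2 = Gw1 = ((-5)·3 + 2·7 + 6·5; 7·3 + 0·7 + 0·5; 6·3 + (-3)·7 + 2·5) = (29, 21, 7)
w3 = Gw2 = (-61, 203, 125)
The requested component of w3 is -61.

-61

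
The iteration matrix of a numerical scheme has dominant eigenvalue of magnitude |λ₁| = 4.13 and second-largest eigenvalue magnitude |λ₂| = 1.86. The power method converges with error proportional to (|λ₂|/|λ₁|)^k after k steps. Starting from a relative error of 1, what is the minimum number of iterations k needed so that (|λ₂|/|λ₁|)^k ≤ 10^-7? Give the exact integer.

|λ₂/λ₁| = 1.86/4.13 = 0.45036
Need k ≥ ln(10^-7) / ln(0.45036) = -16.1181 / -0.7977 ≈ 20.206
Smallest integer k satisfying the bound: 21

21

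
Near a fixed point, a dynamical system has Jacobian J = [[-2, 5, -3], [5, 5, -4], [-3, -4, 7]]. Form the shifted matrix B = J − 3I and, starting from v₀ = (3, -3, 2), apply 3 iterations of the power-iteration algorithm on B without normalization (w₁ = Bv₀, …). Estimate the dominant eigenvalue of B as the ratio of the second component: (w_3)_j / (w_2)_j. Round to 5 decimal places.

1.24324

B = J − 3I has rows (-5, 5, -3); (5, 2, -4); (-3, -4, 4)
w1 = Bv₀ = ((-5)·3 + 5·(-3) + (-3)·2; 5·3 + 2·(-3) + (-4)·2; (-3)·3 + (-4)·(-3) + 4·2) = (-36, 1, 11)
w2 = Bw1 = ((-5)·(-36) + 5·1 + (-3)·11; 5·(-36) + 2·1 + (-4)·11; (-3)·(-36) + (-4)·1 + 4·11) = (152, -222, 148)
w3 = Bw2 = (-2314, -276, 1024)
Ratio: -276/-222 = 1.24324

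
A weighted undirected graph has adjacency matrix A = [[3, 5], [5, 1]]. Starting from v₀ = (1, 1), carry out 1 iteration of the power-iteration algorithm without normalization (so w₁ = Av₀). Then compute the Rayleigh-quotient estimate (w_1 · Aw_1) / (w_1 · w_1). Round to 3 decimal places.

w1 = Av₀ = (8, 6)
Aw1 = (54, 46)
w1·Aw1 = 8·54 + 6·46 = 708; w1·w1 = 8·8 + 6·6 = 100
λ ≈ 708/100 = 7.080

λ ≈ 7.080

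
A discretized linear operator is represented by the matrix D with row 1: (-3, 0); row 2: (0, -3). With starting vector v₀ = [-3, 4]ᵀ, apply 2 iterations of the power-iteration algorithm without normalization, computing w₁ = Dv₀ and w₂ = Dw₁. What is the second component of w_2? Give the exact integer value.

36

w1 = Dv₀ = ((-3)·(-3) + 0·4; 0·(-3) + (-3)·4) = (9, -12)
w2 = Dw1 = ((-3)·9 + 0·(-12); 0·9 + (-3)·(-12)) = (-27, 36)
The requested component of w2 is 36.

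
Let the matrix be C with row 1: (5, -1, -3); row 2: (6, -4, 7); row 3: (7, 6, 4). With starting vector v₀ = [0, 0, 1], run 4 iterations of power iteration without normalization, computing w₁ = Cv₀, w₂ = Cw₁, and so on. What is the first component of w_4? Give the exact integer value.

w1 = Cv₀ = (5·0 + (-1)·0 + (-3)·1; 6·0 + (-4)·0 + 7·1; 7·0 + 6·0 + 4·1) = (-3, 7, 4)
w2 = Cw1 = (5·(-3) + (-1)·7 + (-3)·4; 6·(-3) + (-4)·7 + 7·4; 7·(-3) + 6·7 + 4·4) = (-34, -18, 37)
w3 = Cw2 = (-263, 127, -198)
w4 = Cw3 = (-848, -3472, -1871)
The requested component of w4 is -848.

-848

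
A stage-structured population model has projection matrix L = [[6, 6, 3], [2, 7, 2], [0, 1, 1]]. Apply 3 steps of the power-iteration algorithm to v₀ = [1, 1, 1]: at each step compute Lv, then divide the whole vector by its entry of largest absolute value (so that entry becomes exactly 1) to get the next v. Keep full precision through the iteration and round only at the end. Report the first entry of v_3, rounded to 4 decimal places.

Lv0 = (15.00000, 11.00000, 2.00000); divide by 15.00000 → v1 = (1.00000, 0.73333, 0.13333)
Lv1 = (10.80000, 7.40000, 0.86667); divide by 10.80000 → v2 = (1.00000, 0.68519, 0.08025)
Lv2 = (10.35185, 6.95679, 0.76543); divide by 10.35185 → v3 = (1.00000, 0.67203, 0.07394)
Requested entry of v3: 1677/1677 = 1.0000

1.0000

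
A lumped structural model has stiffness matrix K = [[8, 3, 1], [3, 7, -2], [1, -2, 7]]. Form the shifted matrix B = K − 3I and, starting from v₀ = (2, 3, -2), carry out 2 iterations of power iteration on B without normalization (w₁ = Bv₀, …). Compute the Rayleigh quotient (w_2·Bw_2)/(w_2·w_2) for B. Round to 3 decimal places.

B = K − 3I has rows (5, 3, 1); (3, 4, -2); (1, -2, 4)
w1 = Bv₀ = (17, 22, -12)
w2 = Bw1 = (139, 163, -75)
Bw2 = (1109, 1219, -487)
w2·Bw2 = 389373; w2·w2 = 51515; μ ≈ 389373/51515 = 7.558

7.558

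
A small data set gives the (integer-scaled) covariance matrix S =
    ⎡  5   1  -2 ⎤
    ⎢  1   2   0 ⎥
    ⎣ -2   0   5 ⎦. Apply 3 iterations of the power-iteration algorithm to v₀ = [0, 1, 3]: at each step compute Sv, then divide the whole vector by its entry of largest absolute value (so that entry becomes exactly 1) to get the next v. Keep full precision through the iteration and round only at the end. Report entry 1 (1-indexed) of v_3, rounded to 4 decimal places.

-0.8211

Sv0 = (-5.00000, 2.00000, 15.00000); divide by 15.00000 → v1 = (-0.33333, 0.13333, 1.00000)
Sv1 = (-3.53333, -0.06667, 5.66667); divide by 5.66667 → v2 = (-0.62353, -0.01176, 1.00000)
Sv2 = (-5.12941, -0.64706, 6.24706); divide by 6.24706 → v3 = (-0.82109, -0.10358, 1.00000)
Requested entry of v3: -436/531 = -0.8211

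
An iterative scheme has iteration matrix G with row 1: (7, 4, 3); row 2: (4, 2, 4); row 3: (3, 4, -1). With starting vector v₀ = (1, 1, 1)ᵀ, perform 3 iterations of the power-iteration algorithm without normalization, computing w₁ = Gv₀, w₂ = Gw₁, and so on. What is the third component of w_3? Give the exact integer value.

w1 = Gv₀ = (7·1 + 4·1 + 3·1; 4·1 + 2·1 + 4·1; 3·1 + 4·1 + (-1)·1) = (14, 10, 6)
w2 = Gw1 = (7·14 + 4·10 + 3·6; 4·14 + 2·10 + 4·6; 3·14 + 4·10 + (-1)·6) = (156, 100, 76)
w3 = Gw2 = (1720, 1128, 792)
The requested component of w3 is 792.

792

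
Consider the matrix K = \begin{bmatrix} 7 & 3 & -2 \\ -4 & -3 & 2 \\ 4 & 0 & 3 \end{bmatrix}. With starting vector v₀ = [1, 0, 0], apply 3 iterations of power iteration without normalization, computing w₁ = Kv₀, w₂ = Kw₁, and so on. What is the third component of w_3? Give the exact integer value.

w1 = Kv₀ = (7, -4, 4)
w2 = Kw1 = (29, -8, 40)
w3 = Kw2 = (99, -12, 236)
The requested component of w3 is 236.

236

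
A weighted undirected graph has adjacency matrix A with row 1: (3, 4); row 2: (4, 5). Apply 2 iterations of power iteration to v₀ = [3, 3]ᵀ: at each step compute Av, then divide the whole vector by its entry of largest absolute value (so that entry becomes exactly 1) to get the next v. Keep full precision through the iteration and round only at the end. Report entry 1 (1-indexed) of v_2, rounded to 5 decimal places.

0.78082

Av0 = (21.000000, 27.000000); divide by 27.000000 → v1 = (0.777778, 1.000000)
Av1 = (6.333333, 8.111111); divide by 8.111111 → v2 = (0.780822, 1.000000)
Requested entry of v2: 171/219 = 0.78082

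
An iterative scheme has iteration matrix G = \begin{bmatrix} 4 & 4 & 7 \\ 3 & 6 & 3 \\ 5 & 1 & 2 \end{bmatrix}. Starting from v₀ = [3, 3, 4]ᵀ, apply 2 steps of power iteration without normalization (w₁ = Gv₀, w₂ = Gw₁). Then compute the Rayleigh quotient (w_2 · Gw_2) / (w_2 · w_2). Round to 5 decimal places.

11.71021

w1 = Gv₀ = (4·3 + 4·3 + 7·4; 3·3 + 6·3 + 3·4; 5·3 + 1·3 + 2·4) = (52, 39, 26)
w2 = Gw1 = (4·52 + 4·39 + 7·26; 3·52 + 6·39 + 3·26; 5·52 + 1·39 + 2·26) = (546, 468, 351)
Gw2 = (6513, 5499, 3900)
w2·Gw2 = 546·6513 + 468·5499 + 351·3900 = 7498530; w2·w2 = 546·546 + 468·468 + 351·351 = 640341
λ ≈ 7498530/640341 = 11.71021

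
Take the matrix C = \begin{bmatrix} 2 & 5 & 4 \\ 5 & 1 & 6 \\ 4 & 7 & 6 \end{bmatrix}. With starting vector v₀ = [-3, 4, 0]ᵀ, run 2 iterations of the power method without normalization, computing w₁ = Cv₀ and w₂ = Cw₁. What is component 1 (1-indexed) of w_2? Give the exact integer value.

37

w1 = Cv₀ = (2·(-3) + 5·4 + 4·0; 5·(-3) + 1·4 + 6·0; 4·(-3) + 7·4 + 6·0) = (14, -11, 16)
w2 = Cw1 = (2·14 + 5·(-11) + 4·16; 5·14 + 1·(-11) + 6·16; 4·14 + 7·(-11) + 6·16) = (37, 155, 75)
The requested component of w2 is 37.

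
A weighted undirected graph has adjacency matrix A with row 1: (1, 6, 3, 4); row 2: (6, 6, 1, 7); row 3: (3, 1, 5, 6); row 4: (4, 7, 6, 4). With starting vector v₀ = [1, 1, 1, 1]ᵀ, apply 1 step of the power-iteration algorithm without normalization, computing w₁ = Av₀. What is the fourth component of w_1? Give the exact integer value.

w1 = Av₀ = (1·1 + 6·1 + 3·1 + 4·1; 6·1 + 6·1 + 1·1 + 7·1; 3·1 + 1·1 + 5·1 + 6·1; 4·1 + 7·1 + 6·1 + 4·1) = (14, 20, 15, 21)
The requested component of w1 is 21.

21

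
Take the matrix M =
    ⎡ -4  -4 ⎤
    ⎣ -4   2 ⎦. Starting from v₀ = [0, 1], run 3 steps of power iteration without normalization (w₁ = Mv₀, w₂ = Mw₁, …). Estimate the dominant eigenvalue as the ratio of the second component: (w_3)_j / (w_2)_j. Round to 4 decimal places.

0.4000

w1 = Mv₀ = ((-4)·0 + (-4)·1; (-4)·0 + 2·1) = (-4, 2)
w2 = Mw1 = ((-4)·(-4) + (-4)·2; (-4)·(-4) + 2·2) = (8, 20)
w3 = Mw2 = (-112, 8)
Ratio at component: 8 / 20 = 0.4000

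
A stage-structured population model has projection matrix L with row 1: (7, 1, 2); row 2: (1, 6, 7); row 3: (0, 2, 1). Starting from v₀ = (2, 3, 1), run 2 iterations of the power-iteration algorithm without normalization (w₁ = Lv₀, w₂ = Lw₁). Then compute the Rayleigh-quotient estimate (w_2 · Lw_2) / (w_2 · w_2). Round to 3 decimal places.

w1 = Lv₀ = (7·2 + 1·3 + 2·1; 1·2 + 6·3 + 7·1; 0·2 + 2·3 + 1·1) = (19, 27, 7)
w2 = Lw1 = (7·19 + 1·27 + 2·7; 1·19 + 6·27 + 7·7; 0·19 + 2·27 + 1·7) = (174, 230, 61)
Lw2 = (1570, 1981, 521)
w2·Lw2 = 174·1570 + 230·1981 + 61·521 = 760591; w2·w2 = 174·174 + 230·230 + 61·61 = 86897
λ ≈ 760591/86897 = 8.753

λ ≈ 8.753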